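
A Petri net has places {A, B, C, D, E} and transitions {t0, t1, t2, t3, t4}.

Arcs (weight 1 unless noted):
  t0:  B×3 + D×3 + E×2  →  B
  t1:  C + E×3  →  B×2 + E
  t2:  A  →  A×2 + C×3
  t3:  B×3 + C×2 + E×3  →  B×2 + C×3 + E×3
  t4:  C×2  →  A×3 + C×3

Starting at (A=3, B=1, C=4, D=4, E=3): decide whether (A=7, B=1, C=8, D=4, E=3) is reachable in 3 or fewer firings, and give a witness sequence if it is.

step 1: fire t2:  (A=3, B=1, C=4, D=4, E=3) → (A=4, B=1, C=7, D=4, E=3)
step 2: fire t4:  (A=4, B=1, C=7, D=4, E=3) → (A=7, B=1, C=8, D=4, E=3)

YES — reachable via ⟨t2, t4⟩ (2 firings)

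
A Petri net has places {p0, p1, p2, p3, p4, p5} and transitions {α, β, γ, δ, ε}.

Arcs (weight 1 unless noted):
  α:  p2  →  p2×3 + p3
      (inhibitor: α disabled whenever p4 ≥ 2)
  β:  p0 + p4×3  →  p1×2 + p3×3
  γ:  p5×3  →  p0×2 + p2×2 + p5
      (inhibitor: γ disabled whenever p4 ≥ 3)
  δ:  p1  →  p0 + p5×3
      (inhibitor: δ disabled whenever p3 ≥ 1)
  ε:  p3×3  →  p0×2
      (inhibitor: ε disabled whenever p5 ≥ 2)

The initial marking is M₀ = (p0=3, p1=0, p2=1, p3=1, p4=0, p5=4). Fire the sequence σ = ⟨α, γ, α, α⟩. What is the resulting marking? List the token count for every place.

step 1: fire α:  (p0=3, p1=0, p2=1, p3=1, p4=0, p5=4) → (p0=3, p1=0, p2=3, p3=2, p4=0, p5=4)
step 2: fire γ:  (p0=3, p1=0, p2=3, p3=2, p4=0, p5=4) → (p0=5, p1=0, p2=5, p3=2, p4=0, p5=2)
step 3: fire α:  (p0=5, p1=0, p2=5, p3=2, p4=0, p5=2) → (p0=5, p1=0, p2=7, p3=3, p4=0, p5=2)
step 4: fire α:  (p0=5, p1=0, p2=7, p3=3, p4=0, p5=2) → (p0=5, p1=0, p2=9, p3=4, p4=0, p5=2)

(p0=5, p1=0, p2=9, p3=4, p4=0, p5=2)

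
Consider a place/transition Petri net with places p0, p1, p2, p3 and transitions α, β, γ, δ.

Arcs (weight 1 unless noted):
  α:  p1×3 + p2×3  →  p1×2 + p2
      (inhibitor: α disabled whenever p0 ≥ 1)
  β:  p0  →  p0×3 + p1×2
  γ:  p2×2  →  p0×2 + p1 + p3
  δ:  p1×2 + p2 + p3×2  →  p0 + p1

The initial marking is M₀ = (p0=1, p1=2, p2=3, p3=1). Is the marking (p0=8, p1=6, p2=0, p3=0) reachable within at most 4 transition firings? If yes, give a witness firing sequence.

YES — reachable via ⟨β, β, γ, δ⟩ (4 firings)

step 1: fire β:  (p0=1, p1=2, p2=3, p3=1) → (p0=3, p1=4, p2=3, p3=1)
step 2: fire β:  (p0=3, p1=4, p2=3, p3=1) → (p0=5, p1=6, p2=3, p3=1)
step 3: fire γ:  (p0=5, p1=6, p2=3, p3=1) → (p0=7, p1=7, p2=1, p3=2)
step 4: fire δ:  (p0=7, p1=7, p2=1, p3=2) → (p0=8, p1=6, p2=0, p3=0)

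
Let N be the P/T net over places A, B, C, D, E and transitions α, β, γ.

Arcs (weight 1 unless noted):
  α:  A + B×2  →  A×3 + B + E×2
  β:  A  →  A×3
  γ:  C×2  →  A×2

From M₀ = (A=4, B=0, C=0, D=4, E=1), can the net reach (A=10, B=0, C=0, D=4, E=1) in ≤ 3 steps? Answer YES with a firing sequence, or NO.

step 1: fire β:  (A=4, B=0, C=0, D=4, E=1) → (A=6, B=0, C=0, D=4, E=1)
step 2: fire β:  (A=6, B=0, C=0, D=4, E=1) → (A=8, B=0, C=0, D=4, E=1)
step 3: fire β:  (A=8, B=0, C=0, D=4, E=1) → (A=10, B=0, C=0, D=4, E=1)

YES — reachable via ⟨β, β, β⟩ (3 firings)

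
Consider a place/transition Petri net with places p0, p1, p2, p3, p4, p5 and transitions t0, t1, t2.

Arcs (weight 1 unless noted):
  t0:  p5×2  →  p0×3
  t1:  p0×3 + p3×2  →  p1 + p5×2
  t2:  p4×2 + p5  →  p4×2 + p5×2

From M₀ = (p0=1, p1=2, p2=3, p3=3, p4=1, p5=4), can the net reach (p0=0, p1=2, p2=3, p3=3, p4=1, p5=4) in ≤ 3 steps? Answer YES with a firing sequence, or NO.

depth 0: 1 marking
depth 1: 2 markings reached so far
depth 2: 4 markings reached so far
depth 3: 5 markings reached so far
target is not among the 5 markings reachable within 3 steps

NO — not reachable within 3 firings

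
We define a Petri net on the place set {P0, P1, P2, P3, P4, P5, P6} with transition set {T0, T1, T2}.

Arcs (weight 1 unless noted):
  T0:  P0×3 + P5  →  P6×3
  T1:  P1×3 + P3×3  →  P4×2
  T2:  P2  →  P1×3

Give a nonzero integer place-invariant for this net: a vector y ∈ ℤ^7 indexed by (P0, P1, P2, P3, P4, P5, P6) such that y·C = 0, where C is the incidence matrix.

y = (P0:0, P1:1, P2:3, P3:-1, P4:0, P5:0, P6:0)

Incidence matrix C (rows=places, cols=transitions):
       T0   T1   T2
   P0  -3    0    0
   P1   0   -3    3
   P2   0    0   -1
   P3   0   -3    0
   P4   0    2    0
   P5  -1    0    0
   P6   3    0    0

Candidate y = [0, 1, 3, -1, 0, 0, 0]; check y·C column-wise:
  col T0: 0·-3 + 1·0 + 3·0 + -1·0 + 0·-1 + 0·3 = 0
  col T1: 1·-3 + 3·0 + -1·-3 + 0·2 = 0
  col T2: 1·3 + 3·-1 + -1·0 = 0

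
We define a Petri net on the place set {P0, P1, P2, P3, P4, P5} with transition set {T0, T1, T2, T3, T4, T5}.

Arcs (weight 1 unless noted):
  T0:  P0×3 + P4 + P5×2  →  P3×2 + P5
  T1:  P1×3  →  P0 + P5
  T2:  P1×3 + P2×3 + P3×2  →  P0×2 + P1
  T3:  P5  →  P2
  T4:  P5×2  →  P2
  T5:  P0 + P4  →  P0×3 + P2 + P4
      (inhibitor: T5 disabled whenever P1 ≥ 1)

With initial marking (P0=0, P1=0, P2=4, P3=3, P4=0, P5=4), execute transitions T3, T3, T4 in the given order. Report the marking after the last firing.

step 1: fire T3:  (P0=0, P1=0, P2=4, P3=3, P4=0, P5=4) → (P0=0, P1=0, P2=5, P3=3, P4=0, P5=3)
step 2: fire T3:  (P0=0, P1=0, P2=5, P3=3, P4=0, P5=3) → (P0=0, P1=0, P2=6, P3=3, P4=0, P5=2)
step 3: fire T4:  (P0=0, P1=0, P2=6, P3=3, P4=0, P5=2) → (P0=0, P1=0, P2=7, P3=3, P4=0, P5=0)

(P0=0, P1=0, P2=7, P3=3, P4=0, P5=0)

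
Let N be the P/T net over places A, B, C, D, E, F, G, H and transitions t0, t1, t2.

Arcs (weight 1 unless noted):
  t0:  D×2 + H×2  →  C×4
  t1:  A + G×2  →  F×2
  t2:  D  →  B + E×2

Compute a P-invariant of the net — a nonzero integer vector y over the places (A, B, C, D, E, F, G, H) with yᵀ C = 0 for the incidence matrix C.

y = (A:0, B:2, C:1, D:2, E:0, F:0, G:0, H:0)

Incidence matrix C (rows=places, cols=transitions):
       t0   t1   t2
    A   0   -1    0
    B   0    0    1
    C   4    0    0
    D  -2    0   -1
    E   0    0    2
    F   0    2    0
    G   0   -2    0
    H  -2    0    0

Candidate y = [0, 2, 1, 2, 0, 0, 0, 0]; check y·C column-wise:
  col t0: 2·0 + 1·4 + 2·-2 + 0·-2 = 0
  col t1: 0·-1 + 2·0 + 1·0 + 2·0 + 0·2 + 0·-2 = 0
  col t2: 2·1 + 1·0 + 2·-1 + 0·2 = 0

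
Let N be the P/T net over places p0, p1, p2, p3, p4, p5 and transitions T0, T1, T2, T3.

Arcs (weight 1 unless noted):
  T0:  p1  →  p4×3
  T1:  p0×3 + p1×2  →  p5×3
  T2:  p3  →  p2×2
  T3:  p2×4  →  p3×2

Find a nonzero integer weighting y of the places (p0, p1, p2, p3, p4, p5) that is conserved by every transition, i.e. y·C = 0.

y = (p0:0, p1:0, p2:1, p3:2, p4:0, p5:0)

Incidence matrix C (rows=places, cols=transitions):
       T0   T1   T2   T3
   p0   0   -3    0    0
   p1  -1   -2    0    0
   p2   0    0    2   -4
   p3   0    0   -1    2
   p4   3    0    0    0
   p5   0    3    0    0

Candidate y = [0, 0, 1, 2, 0, 0]; check y·C column-wise:
  col T0: 0·-1 + 1·0 + 2·0 + 0·3 = 0
  col T1: 0·-3 + 0·-2 + 1·0 + 2·0 + 0·3 = 0
  col T2: 1·2 + 2·-1 = 0
  col T3: 1·-4 + 2·2 = 0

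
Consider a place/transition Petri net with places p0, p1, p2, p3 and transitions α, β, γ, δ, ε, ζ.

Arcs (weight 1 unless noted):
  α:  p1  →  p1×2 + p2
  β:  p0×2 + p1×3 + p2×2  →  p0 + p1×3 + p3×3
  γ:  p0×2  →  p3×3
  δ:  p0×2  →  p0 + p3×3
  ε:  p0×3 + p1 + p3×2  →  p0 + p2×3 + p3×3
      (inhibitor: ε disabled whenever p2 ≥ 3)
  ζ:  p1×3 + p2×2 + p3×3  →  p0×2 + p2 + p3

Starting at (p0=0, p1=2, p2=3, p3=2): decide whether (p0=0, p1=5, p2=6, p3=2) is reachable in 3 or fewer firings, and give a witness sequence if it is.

YES — reachable via ⟨α, α, α⟩ (3 firings)

step 1: fire α:  (p0=0, p1=2, p2=3, p3=2) → (p0=0, p1=3, p2=4, p3=2)
step 2: fire α:  (p0=0, p1=3, p2=4, p3=2) → (p0=0, p1=4, p2=5, p3=2)
step 3: fire α:  (p0=0, p1=4, p2=5, p3=2) → (p0=0, p1=5, p2=6, p3=2)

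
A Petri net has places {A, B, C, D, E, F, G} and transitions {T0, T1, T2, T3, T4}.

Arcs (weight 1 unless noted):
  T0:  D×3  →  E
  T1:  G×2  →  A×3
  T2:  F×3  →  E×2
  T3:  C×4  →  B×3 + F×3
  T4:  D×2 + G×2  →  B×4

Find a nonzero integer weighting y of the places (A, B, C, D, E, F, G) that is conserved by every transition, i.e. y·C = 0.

Incidence matrix C (rows=places, cols=transitions):
       T0   T1   T2   T3   T4
    A   0    3    0    0    0
    B   0    0    0    3    4
    C   0    0    0   -4    0
    D  -3    0    0    0   -2
    E   1    0    2    0    0
    F   0    0   -3    3    0
    G   0   -2    0    0   -2

Candidate y = [0, 4, 15, 8, 24, 16, 0]; check y·C column-wise:
  col T0: 4·0 + 15·0 + 8·-3 + 24·1 + 16·0 = 0
  col T1: 0·3 + 4·0 + 15·0 + 8·0 + 24·0 + 16·0 + 0·-2 = 0
  col T2: 4·0 + 15·0 + 8·0 + 24·2 + 16·-3 = 0
  col T3: 4·3 + 15·-4 + 8·0 + 24·0 + 16·3 = 0
  col T4: 4·4 + 15·0 + 8·-2 + 24·0 + 16·0 + 0·-2 = 0

y = (A:0, B:4, C:15, D:8, E:24, F:16, G:0)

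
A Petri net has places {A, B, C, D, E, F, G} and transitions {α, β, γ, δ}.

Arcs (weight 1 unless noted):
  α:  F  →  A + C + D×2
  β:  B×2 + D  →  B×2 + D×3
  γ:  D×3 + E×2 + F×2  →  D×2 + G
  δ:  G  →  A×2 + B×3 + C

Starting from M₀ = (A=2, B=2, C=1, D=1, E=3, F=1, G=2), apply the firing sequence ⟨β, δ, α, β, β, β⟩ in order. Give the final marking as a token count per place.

(A=5, B=5, C=3, D=11, E=3, F=0, G=1)

step 1: fire β:  (A=2, B=2, C=1, D=1, E=3, F=1, G=2) → (A=2, B=2, C=1, D=3, E=3, F=1, G=2)
step 2: fire δ:  (A=2, B=2, C=1, D=3, E=3, F=1, G=2) → (A=4, B=5, C=2, D=3, E=3, F=1, G=1)
step 3: fire α:  (A=4, B=5, C=2, D=3, E=3, F=1, G=1) → (A=5, B=5, C=3, D=5, E=3, F=0, G=1)
step 4: fire β:  (A=5, B=5, C=3, D=5, E=3, F=0, G=1) → (A=5, B=5, C=3, D=7, E=3, F=0, G=1)
step 5: fire β:  (A=5, B=5, C=3, D=7, E=3, F=0, G=1) → (A=5, B=5, C=3, D=9, E=3, F=0, G=1)
step 6: fire β:  (A=5, B=5, C=3, D=9, E=3, F=0, G=1) → (A=5, B=5, C=3, D=11, E=3, F=0, G=1)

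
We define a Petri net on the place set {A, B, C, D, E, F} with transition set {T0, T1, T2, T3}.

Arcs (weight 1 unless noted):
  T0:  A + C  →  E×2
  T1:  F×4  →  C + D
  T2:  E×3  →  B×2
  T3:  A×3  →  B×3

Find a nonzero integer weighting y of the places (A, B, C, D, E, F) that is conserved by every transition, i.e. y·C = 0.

Incidence matrix C (rows=places, cols=transitions):
       T0   T1   T2   T3
    A  -1    0    0   -3
    B   0    0    2    3
    C  -1    1    0    0
    D   0    1    0    0
    E   2    0   -3    0
    F   0   -4    0    0

Candidate y = [3, 3, 1, -1, 2, 0]; check y·C column-wise:
  col T0: 3·-1 + 3·0 + 1·-1 + -1·0 + 2·2 = 0
  col T1: 3·0 + 3·0 + 1·1 + -1·1 + 2·0 + 0·-4 = 0
  col T2: 3·0 + 3·2 + 1·0 + -1·0 + 2·-3 = 0
  col T3: 3·-3 + 3·3 + 1·0 + -1·0 + 2·0 = 0

y = (A:3, B:3, C:1, D:-1, E:2, F:0)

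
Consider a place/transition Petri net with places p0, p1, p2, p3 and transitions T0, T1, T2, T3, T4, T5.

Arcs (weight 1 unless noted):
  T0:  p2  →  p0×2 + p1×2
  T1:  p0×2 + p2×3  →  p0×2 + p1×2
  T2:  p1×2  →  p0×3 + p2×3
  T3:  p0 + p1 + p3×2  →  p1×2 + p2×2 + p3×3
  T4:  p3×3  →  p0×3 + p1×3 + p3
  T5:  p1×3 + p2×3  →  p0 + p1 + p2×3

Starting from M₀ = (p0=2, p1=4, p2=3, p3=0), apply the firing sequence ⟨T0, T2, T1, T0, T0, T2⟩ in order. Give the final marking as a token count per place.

step 1: fire T0:  (p0=2, p1=4, p2=3, p3=0) → (p0=4, p1=6, p2=2, p3=0)
step 2: fire T2:  (p0=4, p1=6, p2=2, p3=0) → (p0=7, p1=4, p2=5, p3=0)
step 3: fire T1:  (p0=7, p1=4, p2=5, p3=0) → (p0=7, p1=6, p2=2, p3=0)
step 4: fire T0:  (p0=7, p1=6, p2=2, p3=0) → (p0=9, p1=8, p2=1, p3=0)
step 5: fire T0:  (p0=9, p1=8, p2=1, p3=0) → (p0=11, p1=10, p2=0, p3=0)
step 6: fire T2:  (p0=11, p1=10, p2=0, p3=0) → (p0=14, p1=8, p2=3, p3=0)

(p0=14, p1=8, p2=3, p3=0)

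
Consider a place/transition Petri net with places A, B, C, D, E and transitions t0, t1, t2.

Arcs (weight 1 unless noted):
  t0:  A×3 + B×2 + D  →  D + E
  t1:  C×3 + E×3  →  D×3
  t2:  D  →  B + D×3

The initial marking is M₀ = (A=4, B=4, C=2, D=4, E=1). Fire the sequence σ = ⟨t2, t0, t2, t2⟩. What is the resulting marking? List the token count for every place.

step 1: fire t2:  (A=4, B=4, C=2, D=4, E=1) → (A=4, B=5, C=2, D=6, E=1)
step 2: fire t0:  (A=4, B=5, C=2, D=6, E=1) → (A=1, B=3, C=2, D=6, E=2)
step 3: fire t2:  (A=1, B=3, C=2, D=6, E=2) → (A=1, B=4, C=2, D=8, E=2)
step 4: fire t2:  (A=1, B=4, C=2, D=8, E=2) → (A=1, B=5, C=2, D=10, E=2)

(A=1, B=5, C=2, D=10, E=2)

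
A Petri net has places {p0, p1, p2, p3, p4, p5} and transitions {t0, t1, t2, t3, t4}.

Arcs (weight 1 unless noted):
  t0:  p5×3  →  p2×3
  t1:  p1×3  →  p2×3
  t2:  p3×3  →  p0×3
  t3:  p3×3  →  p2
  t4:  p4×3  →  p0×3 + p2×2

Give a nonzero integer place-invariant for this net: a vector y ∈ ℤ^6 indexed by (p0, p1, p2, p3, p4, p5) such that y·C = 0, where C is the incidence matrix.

Incidence matrix C (rows=places, cols=transitions):
       t0   t1   t2   t3   t4
   p0   0    0    3    0    3
   p1   0   -3    0    0    0
   p2   3    3    0    1    2
   p3   0    0   -3   -3    0
   p4   0    0    0    0   -3
   p5  -3    0    0    0    0

Candidate y = [1, 3, 3, 1, 3, 3]; check y·C column-wise:
  col t0: 1·0 + 3·0 + 3·3 + 1·0 + 3·0 + 3·-3 = 0
  col t1: 1·0 + 3·-3 + 3·3 + 1·0 + 3·0 + 3·0 = 0
  col t2: 1·3 + 3·0 + 3·0 + 1·-3 + 3·0 + 3·0 = 0
  col t3: 1·0 + 3·0 + 3·1 + 1·-3 + 3·0 + 3·0 = 0
  col t4: 1·3 + 3·0 + 3·2 + 1·0 + 3·-3 + 3·0 = 0

y = (p0:1, p1:3, p2:3, p3:1, p4:3, p5:3)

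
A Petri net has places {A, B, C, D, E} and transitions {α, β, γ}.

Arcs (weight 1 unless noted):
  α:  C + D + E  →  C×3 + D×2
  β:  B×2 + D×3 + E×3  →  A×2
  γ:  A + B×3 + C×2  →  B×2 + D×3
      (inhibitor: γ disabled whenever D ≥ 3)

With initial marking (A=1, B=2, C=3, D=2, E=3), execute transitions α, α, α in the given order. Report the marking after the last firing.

step 1: fire α:  (A=1, B=2, C=3, D=2, E=3) → (A=1, B=2, C=5, D=3, E=2)
step 2: fire α:  (A=1, B=2, C=5, D=3, E=2) → (A=1, B=2, C=7, D=4, E=1)
step 3: fire α:  (A=1, B=2, C=7, D=4, E=1) → (A=1, B=2, C=9, D=5, E=0)

(A=1, B=2, C=9, D=5, E=0)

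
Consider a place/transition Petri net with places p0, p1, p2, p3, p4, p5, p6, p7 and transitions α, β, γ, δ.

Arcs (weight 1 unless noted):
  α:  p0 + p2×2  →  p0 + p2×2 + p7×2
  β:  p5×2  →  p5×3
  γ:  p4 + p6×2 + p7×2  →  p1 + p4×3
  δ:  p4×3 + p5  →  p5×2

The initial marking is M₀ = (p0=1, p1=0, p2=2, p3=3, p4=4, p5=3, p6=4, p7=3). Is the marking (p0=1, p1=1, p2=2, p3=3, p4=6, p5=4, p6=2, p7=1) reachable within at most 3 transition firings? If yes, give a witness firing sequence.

YES — reachable via ⟨β, γ⟩ (2 firings)

step 1: fire β:  (p0=1, p1=0, p2=2, p3=3, p4=4, p5=3, p6=4, p7=3) → (p0=1, p1=0, p2=2, p3=3, p4=4, p5=4, p6=4, p7=3)
step 2: fire γ:  (p0=1, p1=0, p2=2, p3=3, p4=4, p5=4, p6=4, p7=3) → (p0=1, p1=1, p2=2, p3=3, p4=6, p5=4, p6=2, p7=1)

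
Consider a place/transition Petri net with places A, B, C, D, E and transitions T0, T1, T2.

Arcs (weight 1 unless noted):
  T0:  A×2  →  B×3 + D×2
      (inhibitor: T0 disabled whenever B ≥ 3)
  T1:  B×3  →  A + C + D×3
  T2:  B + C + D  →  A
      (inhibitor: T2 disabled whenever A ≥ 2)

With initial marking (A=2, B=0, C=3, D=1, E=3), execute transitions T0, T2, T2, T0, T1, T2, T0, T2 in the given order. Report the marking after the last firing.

step 1: fire T0:  (A=2, B=0, C=3, D=1, E=3) → (A=0, B=3, C=3, D=3, E=3)
step 2: fire T2:  (A=0, B=3, C=3, D=3, E=3) → (A=1, B=2, C=2, D=2, E=3)
step 3: fire T2:  (A=1, B=2, C=2, D=2, E=3) → (A=2, B=1, C=1, D=1, E=3)
step 4: fire T0:  (A=2, B=1, C=1, D=1, E=3) → (A=0, B=4, C=1, D=3, E=3)
step 5: fire T1:  (A=0, B=4, C=1, D=3, E=3) → (A=1, B=1, C=2, D=6, E=3)
step 6: fire T2:  (A=1, B=1, C=2, D=6, E=3) → (A=2, B=0, C=1, D=5, E=3)
step 7: fire T0:  (A=2, B=0, C=1, D=5, E=3) → (A=0, B=3, C=1, D=7, E=3)
step 8: fire T2:  (A=0, B=3, C=1, D=7, E=3) → (A=1, B=2, C=0, D=6, E=3)

(A=1, B=2, C=0, D=6, E=3)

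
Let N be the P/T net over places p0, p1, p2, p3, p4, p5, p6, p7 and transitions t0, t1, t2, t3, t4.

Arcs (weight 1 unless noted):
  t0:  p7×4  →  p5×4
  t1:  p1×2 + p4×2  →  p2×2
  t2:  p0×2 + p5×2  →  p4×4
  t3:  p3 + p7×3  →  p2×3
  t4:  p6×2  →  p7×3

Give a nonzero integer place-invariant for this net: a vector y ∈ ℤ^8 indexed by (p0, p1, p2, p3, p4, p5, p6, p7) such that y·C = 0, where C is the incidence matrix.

y = (p0:0, p1:1, p2:1, p3:3, p4:0, p5:0, p6:0, p7:0)

Incidence matrix C (rows=places, cols=transitions):
       t0   t1   t2   t3   t4
   p0   0    0   -2    0    0
   p1   0   -2    0    0    0
   p2   0    2    0    3    0
   p3   0    0    0   -1    0
   p4   0   -2    4    0    0
   p5   4    0   -2    0    0
   p6   0    0    0    0   -2
   p7  -4    0    0   -3    3

Candidate y = [0, 1, 1, 3, 0, 0, 0, 0]; check y·C column-wise:
  col t0: 1·0 + 1·0 + 3·0 + 0·4 + 0·-4 = 0
  col t1: 1·-2 + 1·2 + 3·0 + 0·-2 = 0
  col t2: 0·-2 + 1·0 + 1·0 + 3·0 + 0·4 + 0·-2 = 0
  col t3: 1·0 + 1·3 + 3·-1 + 0·-3 = 0
  col t4: 1·0 + 1·0 + 3·0 + 0·-2 + 0·3 = 0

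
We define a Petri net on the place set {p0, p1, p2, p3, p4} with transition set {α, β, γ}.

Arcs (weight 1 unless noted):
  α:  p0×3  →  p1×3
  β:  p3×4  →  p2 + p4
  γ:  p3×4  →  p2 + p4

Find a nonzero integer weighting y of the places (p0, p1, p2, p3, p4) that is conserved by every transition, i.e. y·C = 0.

y = (p0:1, p1:1, p2:0, p3:0, p4:0)

Incidence matrix C (rows=places, cols=transitions):
        α    β    γ
   p0  -3    0    0
   p1   3    0    0
   p2   0    1    1
   p3   0   -4   -4
   p4   0    1    1

Candidate y = [1, 1, 0, 0, 0]; check y·C column-wise:
  col α: 1·-3 + 1·3 = 0
  col β: 1·0 + 1·0 + 0·1 + 0·-4 + 0·1 = 0
  col γ: 1·0 + 1·0 + 0·1 + 0·-4 + 0·1 = 0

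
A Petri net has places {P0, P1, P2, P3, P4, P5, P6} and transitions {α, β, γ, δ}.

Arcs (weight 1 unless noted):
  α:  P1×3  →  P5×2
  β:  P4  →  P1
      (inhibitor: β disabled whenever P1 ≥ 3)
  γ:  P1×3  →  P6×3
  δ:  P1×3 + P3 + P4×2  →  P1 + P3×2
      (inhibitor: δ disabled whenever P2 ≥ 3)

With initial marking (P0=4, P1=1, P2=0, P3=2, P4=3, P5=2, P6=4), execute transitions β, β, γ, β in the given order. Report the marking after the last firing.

(P0=4, P1=1, P2=0, P3=2, P4=0, P5=2, P6=7)

step 1: fire β:  (P0=4, P1=1, P2=0, P3=2, P4=3, P5=2, P6=4) → (P0=4, P1=2, P2=0, P3=2, P4=2, P5=2, P6=4)
step 2: fire β:  (P0=4, P1=2, P2=0, P3=2, P4=2, P5=2, P6=4) → (P0=4, P1=3, P2=0, P3=2, P4=1, P5=2, P6=4)
step 3: fire γ:  (P0=4, P1=3, P2=0, P3=2, P4=1, P5=2, P6=4) → (P0=4, P1=0, P2=0, P3=2, P4=1, P5=2, P6=7)
step 4: fire β:  (P0=4, P1=0, P2=0, P3=2, P4=1, P5=2, P6=7) → (P0=4, P1=1, P2=0, P3=2, P4=0, P5=2, P6=7)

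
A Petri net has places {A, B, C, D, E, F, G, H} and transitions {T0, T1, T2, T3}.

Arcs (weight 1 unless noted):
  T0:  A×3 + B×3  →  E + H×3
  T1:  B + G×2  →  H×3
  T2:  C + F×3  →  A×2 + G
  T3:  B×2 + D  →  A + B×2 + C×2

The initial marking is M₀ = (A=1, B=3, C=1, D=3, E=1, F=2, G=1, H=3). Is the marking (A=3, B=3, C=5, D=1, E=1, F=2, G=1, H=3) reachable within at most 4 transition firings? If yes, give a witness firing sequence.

YES — reachable via ⟨T3, T3⟩ (2 firings)

step 1: fire T3:  (A=1, B=3, C=1, D=3, E=1, F=2, G=1, H=3) → (A=2, B=3, C=3, D=2, E=1, F=2, G=1, H=3)
step 2: fire T3:  (A=2, B=3, C=3, D=2, E=1, F=2, G=1, H=3) → (A=3, B=3, C=5, D=1, E=1, F=2, G=1, H=3)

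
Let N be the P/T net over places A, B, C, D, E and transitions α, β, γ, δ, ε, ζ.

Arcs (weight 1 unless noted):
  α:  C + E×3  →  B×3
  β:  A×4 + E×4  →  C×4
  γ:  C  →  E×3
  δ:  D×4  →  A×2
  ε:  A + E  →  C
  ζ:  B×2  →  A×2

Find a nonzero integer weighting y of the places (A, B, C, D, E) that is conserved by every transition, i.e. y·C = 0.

y = (A:2, B:2, C:3, D:1, E:1)

Incidence matrix C (rows=places, cols=transitions):
        α    β    γ    δ    ε    ζ
    A   0   -4    0    2   -1    2
    B   3    0    0    0    0   -2
    C  -1    4   -1    0    1    0
    D   0    0    0   -4    0    0
    E  -3   -4    3    0   -1    0

Candidate y = [2, 2, 3, 1, 1]; check y·C column-wise:
  col α: 2·0 + 2·3 + 3·-1 + 1·0 + 1·-3 = 0
  col β: 2·-4 + 2·0 + 3·4 + 1·0 + 1·-4 = 0
  col γ: 2·0 + 2·0 + 3·-1 + 1·0 + 1·3 = 0
  col δ: 2·2 + 2·0 + 3·0 + 1·-4 + 1·0 = 0
  col ε: 2·-1 + 2·0 + 3·1 + 1·0 + 1·-1 = 0
  col ζ: 2·2 + 2·-2 + 3·0 + 1·0 + 1·0 = 0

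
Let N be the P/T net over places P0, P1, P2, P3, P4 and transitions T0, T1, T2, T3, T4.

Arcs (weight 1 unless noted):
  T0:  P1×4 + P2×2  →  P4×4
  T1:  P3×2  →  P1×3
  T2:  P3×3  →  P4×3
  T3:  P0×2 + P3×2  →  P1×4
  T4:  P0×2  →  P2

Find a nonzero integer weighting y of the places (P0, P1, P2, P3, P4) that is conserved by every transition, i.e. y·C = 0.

y = (P0:1, P1:2, P2:2, P3:3, P4:3)

Incidence matrix C (rows=places, cols=transitions):
       T0   T1   T2   T3   T4
   P0   0    0    0   -2   -2
   P1  -4    3    0    4    0
   P2  -2    0    0    0    1
   P3   0   -2   -3   -2    0
   P4   4    0    3    0    0

Candidate y = [1, 2, 2, 3, 3]; check y·C column-wise:
  col T0: 1·0 + 2·-4 + 2·-2 + 3·0 + 3·4 = 0
  col T1: 1·0 + 2·3 + 2·0 + 3·-2 + 3·0 = 0
  col T2: 1·0 + 2·0 + 2·0 + 3·-3 + 3·3 = 0
  col T3: 1·-2 + 2·4 + 2·0 + 3·-2 + 3·0 = 0
  col T4: 1·-2 + 2·0 + 2·1 + 3·0 + 3·0 = 0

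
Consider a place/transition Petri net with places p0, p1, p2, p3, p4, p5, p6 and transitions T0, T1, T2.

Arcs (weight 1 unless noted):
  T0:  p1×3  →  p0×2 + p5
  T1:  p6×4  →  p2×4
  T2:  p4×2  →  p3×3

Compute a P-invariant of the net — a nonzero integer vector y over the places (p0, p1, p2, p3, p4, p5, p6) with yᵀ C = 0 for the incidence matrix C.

y = (p0:3, p1:2, p2:0, p3:0, p4:0, p5:0, p6:0)

Incidence matrix C (rows=places, cols=transitions):
       T0   T1   T2
   p0   2    0    0
   p1  -3    0    0
   p2   0    4    0
   p3   0    0    3
   p4   0    0   -2
   p5   1    0    0
   p6   0   -4    0

Candidate y = [3, 2, 0, 0, 0, 0, 0]; check y·C column-wise:
  col T0: 3·2 + 2·-3 + 0·1 = 0
  col T1: 3·0 + 2·0 + 0·4 + 0·-4 = 0
  col T2: 3·0 + 2·0 + 0·3 + 0·-2 = 0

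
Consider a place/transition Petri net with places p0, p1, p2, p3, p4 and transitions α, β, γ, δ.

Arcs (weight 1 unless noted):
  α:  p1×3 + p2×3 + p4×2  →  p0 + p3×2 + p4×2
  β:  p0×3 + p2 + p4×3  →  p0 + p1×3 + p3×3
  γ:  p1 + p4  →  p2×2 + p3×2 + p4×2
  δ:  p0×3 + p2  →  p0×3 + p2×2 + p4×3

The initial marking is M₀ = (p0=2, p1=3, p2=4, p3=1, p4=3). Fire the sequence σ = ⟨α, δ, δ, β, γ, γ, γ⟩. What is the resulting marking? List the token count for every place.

(p0=1, p1=0, p2=8, p3=12, p4=9)

step 1: fire α:  (p0=2, p1=3, p2=4, p3=1, p4=3) → (p0=3, p1=0, p2=1, p3=3, p4=3)
step 2: fire δ:  (p0=3, p1=0, p2=1, p3=3, p4=3) → (p0=3, p1=0, p2=2, p3=3, p4=6)
step 3: fire δ:  (p0=3, p1=0, p2=2, p3=3, p4=6) → (p0=3, p1=0, p2=3, p3=3, p4=9)
step 4: fire β:  (p0=3, p1=0, p2=3, p3=3, p4=9) → (p0=1, p1=3, p2=2, p3=6, p4=6)
step 5: fire γ:  (p0=1, p1=3, p2=2, p3=6, p4=6) → (p0=1, p1=2, p2=4, p3=8, p4=7)
step 6: fire γ:  (p0=1, p1=2, p2=4, p3=8, p4=7) → (p0=1, p1=1, p2=6, p3=10, p4=8)
step 7: fire γ:  (p0=1, p1=1, p2=6, p3=10, p4=8) → (p0=1, p1=0, p2=8, p3=12, p4=9)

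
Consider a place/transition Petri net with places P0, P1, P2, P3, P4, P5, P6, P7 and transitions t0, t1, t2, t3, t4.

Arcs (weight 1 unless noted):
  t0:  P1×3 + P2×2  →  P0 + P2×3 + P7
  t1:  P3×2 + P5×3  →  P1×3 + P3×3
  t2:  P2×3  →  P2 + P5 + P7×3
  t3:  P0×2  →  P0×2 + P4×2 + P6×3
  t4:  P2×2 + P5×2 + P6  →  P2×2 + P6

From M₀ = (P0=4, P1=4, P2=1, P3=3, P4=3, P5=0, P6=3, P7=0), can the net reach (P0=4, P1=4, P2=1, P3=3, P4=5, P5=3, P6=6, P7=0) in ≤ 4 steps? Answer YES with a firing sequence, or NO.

depth 0: 1 marking
depth 1: 2 markings reached so far
depth 2: 3 markings reached so far
depth 3: 4 markings reached so far
depth 4: 5 markings reached so far
target is not among the 5 markings reachable within 4 steps

NO — not reachable within 4 firings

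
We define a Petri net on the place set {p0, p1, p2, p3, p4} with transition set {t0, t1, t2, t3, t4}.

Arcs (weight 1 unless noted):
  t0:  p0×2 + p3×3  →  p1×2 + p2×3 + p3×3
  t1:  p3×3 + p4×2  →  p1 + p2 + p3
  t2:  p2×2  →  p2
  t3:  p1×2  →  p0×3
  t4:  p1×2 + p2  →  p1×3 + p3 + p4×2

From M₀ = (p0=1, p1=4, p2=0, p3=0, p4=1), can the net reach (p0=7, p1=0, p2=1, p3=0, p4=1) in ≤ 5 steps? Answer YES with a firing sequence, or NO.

NO — not reachable within 5 firings

depth 0: 1 marking
depth 1: 2 markings reached so far
depth 2: 3 markings reached so far
depth 3: 3 markings reached so far
(frontier empty at depth 3; search complete)
target is not among the 3 markings reachable within 5 steps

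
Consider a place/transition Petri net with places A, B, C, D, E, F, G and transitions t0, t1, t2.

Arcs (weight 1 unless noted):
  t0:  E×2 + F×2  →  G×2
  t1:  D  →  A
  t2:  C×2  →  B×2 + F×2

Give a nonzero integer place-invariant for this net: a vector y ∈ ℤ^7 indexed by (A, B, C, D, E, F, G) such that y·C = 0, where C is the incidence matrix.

y = (A:0, B:1, C:1, D:0, E:0, F:0, G:0)

Incidence matrix C (rows=places, cols=transitions):
       t0   t1   t2
    A   0    1    0
    B   0    0    2
    C   0    0   -2
    D   0   -1    0
    E  -2    0    0
    F  -2    0    2
    G   2    0    0

Candidate y = [0, 1, 1, 0, 0, 0, 0]; check y·C column-wise:
  col t0: 1·0 + 1·0 + 0·-2 + 0·-2 + 0·2 = 0
  col t1: 0·1 + 1·0 + 1·0 + 0·-1 = 0
  col t2: 1·2 + 1·-2 + 0·2 = 0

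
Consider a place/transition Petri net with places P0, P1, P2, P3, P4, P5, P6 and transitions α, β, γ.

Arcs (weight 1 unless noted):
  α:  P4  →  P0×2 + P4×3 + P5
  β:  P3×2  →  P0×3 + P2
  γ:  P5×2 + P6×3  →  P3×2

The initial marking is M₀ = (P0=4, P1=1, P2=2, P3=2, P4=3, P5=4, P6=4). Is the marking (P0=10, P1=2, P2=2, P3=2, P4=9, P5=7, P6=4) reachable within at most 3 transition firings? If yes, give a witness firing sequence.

depth 0: 1 marking
depth 1: 4 markings reached so far
depth 2: 8 markings reached so far
depth 3: 13 markings reached so far
target is not among the 13 markings reachable within 3 steps

NO — not reachable within 3 firings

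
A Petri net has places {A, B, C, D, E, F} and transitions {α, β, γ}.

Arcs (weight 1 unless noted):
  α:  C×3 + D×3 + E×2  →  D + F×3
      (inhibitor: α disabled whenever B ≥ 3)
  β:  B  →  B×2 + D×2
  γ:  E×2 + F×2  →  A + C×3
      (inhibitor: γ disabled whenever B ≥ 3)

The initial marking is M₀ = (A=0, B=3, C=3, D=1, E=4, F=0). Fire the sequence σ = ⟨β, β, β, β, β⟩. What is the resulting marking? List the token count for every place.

(A=0, B=8, C=3, D=11, E=4, F=0)

step 1: fire β:  (A=0, B=3, C=3, D=1, E=4, F=0) → (A=0, B=4, C=3, D=3, E=4, F=0)
step 2: fire β:  (A=0, B=4, C=3, D=3, E=4, F=0) → (A=0, B=5, C=3, D=5, E=4, F=0)
step 3: fire β:  (A=0, B=5, C=3, D=5, E=4, F=0) → (A=0, B=6, C=3, D=7, E=4, F=0)
step 4: fire β:  (A=0, B=6, C=3, D=7, E=4, F=0) → (A=0, B=7, C=3, D=9, E=4, F=0)
step 5: fire β:  (A=0, B=7, C=3, D=9, E=4, F=0) → (A=0, B=8, C=3, D=11, E=4, F=0)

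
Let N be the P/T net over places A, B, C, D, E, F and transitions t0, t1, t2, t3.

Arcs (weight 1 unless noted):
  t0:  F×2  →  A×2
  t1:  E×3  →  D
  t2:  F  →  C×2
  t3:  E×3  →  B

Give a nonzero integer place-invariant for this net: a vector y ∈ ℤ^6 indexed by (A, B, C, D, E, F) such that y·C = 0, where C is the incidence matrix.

Incidence matrix C (rows=places, cols=transitions):
       t0   t1   t2   t3
    A   2    0    0    0
    B   0    0    0    1
    C   0    0    2    0
    D   0    1    0    0
    E   0   -3    0   -3
    F  -2    0   -1    0

Candidate y = [0, 3, 0, 3, 1, 0]; check y·C column-wise:
  col t0: 0·2 + 3·0 + 3·0 + 1·0 + 0·-2 = 0
  col t1: 3·0 + 3·1 + 1·-3 = 0
  col t2: 3·0 + 0·2 + 3·0 + 1·0 + 0·-1 = 0
  col t3: 3·1 + 3·0 + 1·-3 = 0

y = (A:0, B:3, C:0, D:3, E:1, F:0)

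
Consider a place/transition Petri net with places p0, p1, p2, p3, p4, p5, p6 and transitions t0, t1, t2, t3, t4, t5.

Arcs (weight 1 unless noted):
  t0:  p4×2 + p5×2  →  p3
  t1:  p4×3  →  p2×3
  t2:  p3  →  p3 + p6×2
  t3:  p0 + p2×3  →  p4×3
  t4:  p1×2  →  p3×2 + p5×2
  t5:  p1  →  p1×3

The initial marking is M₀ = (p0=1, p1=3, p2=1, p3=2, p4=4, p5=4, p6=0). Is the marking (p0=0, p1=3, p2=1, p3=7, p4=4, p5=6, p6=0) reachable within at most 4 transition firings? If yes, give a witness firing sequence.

NO — not reachable within 4 firings

depth 0: 1 marking
depth 1: 6 markings reached so far
depth 2: 19 markings reached so far
depth 3: 45 markings reached so far
depth 4: 89 markings reached so far
target is not among the 89 markings reachable within 4 steps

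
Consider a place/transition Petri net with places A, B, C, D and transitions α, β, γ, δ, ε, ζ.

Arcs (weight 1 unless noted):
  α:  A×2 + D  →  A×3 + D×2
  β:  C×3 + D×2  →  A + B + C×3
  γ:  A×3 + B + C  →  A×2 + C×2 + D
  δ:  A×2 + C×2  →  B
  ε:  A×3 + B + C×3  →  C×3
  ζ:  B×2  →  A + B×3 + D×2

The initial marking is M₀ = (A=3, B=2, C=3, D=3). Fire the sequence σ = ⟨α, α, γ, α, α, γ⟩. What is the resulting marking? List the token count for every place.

step 1: fire α:  (A=3, B=2, C=3, D=3) → (A=4, B=2, C=3, D=4)
step 2: fire α:  (A=4, B=2, C=3, D=4) → (A=5, B=2, C=3, D=5)
step 3: fire γ:  (A=5, B=2, C=3, D=5) → (A=4, B=1, C=4, D=6)
step 4: fire α:  (A=4, B=1, C=4, D=6) → (A=5, B=1, C=4, D=7)
step 5: fire α:  (A=5, B=1, C=4, D=7) → (A=6, B=1, C=4, D=8)
step 6: fire γ:  (A=6, B=1, C=4, D=8) → (A=5, B=0, C=5, D=9)

(A=5, B=0, C=5, D=9)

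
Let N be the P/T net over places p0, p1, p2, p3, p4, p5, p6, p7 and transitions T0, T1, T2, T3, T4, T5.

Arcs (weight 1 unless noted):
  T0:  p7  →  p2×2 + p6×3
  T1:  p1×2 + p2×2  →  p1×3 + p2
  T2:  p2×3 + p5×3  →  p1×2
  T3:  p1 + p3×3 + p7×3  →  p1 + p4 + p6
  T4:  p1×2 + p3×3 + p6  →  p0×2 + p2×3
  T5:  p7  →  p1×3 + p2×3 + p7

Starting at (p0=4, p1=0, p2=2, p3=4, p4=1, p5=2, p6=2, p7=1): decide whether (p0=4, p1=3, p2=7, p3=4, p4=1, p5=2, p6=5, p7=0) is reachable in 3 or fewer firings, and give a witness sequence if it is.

YES — reachable via ⟨T5, T0⟩ (2 firings)

step 1: fire T5:  (p0=4, p1=0, p2=2, p3=4, p4=1, p5=2, p6=2, p7=1) → (p0=4, p1=3, p2=5, p3=4, p4=1, p5=2, p6=2, p7=1)
step 2: fire T0:  (p0=4, p1=3, p2=5, p3=4, p4=1, p5=2, p6=2, p7=1) → (p0=4, p1=3, p2=7, p3=4, p4=1, p5=2, p6=5, p7=0)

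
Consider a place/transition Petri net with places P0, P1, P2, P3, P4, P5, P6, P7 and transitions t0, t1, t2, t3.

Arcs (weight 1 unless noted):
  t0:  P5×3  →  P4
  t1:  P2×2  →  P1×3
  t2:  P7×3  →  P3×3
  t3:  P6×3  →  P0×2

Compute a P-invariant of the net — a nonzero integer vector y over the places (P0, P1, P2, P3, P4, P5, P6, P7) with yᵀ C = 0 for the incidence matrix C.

Incidence matrix C (rows=places, cols=transitions):
       t0   t1   t2   t3
   P0   0    0    0    2
   P1   0    3    0    0
   P2   0   -2    0    0
   P3   0    0    3    0
   P4   1    0    0    0
   P5  -3    0    0    0
   P6   0    0    0   -3
   P7   0    0   -3    0

Candidate y = [0, 2, 3, 0, 0, 0, 0, 0]; check y·C column-wise:
  col t0: 2·0 + 3·0 + 0·1 + 0·-3 = 0
  col t1: 2·3 + 3·-2 = 0
  col t2: 2·0 + 3·0 + 0·3 + 0·-3 = 0
  col t3: 0·2 + 2·0 + 3·0 + 0·-3 = 0

y = (P0:0, P1:2, P2:3, P3:0, P4:0, P5:0, P6:0, P7:0)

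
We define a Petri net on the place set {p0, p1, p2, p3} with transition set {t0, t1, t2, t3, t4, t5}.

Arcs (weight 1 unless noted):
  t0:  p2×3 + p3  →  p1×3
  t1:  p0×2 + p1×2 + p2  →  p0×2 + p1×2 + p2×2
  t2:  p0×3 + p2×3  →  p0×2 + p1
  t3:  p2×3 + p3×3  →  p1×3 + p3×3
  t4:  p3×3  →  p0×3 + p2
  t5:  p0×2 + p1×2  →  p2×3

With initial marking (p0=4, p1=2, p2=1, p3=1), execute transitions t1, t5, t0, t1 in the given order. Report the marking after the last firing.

step 1: fire t1:  (p0=4, p1=2, p2=1, p3=1) → (p0=4, p1=2, p2=2, p3=1)
step 2: fire t5:  (p0=4, p1=2, p2=2, p3=1) → (p0=2, p1=0, p2=5, p3=1)
step 3: fire t0:  (p0=2, p1=0, p2=5, p3=1) → (p0=2, p1=3, p2=2, p3=0)
step 4: fire t1:  (p0=2, p1=3, p2=2, p3=0) → (p0=2, p1=3, p2=3, p3=0)

(p0=2, p1=3, p2=3, p3=0)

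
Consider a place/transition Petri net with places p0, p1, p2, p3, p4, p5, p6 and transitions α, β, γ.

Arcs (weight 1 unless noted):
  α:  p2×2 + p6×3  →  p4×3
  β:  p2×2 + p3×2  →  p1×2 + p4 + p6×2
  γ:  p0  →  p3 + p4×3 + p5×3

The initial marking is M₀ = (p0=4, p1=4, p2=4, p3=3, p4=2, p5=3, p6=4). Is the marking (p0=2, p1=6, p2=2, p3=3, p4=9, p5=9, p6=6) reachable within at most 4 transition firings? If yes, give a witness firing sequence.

step 1: fire β:  (p0=4, p1=4, p2=4, p3=3, p4=2, p5=3, p6=4) → (p0=4, p1=6, p2=2, p3=1, p4=3, p5=3, p6=6)
step 2: fire γ:  (p0=4, p1=6, p2=2, p3=1, p4=3, p5=3, p6=6) → (p0=3, p1=6, p2=2, p3=2, p4=6, p5=6, p6=6)
step 3: fire γ:  (p0=3, p1=6, p2=2, p3=2, p4=6, p5=6, p6=6) → (p0=2, p1=6, p2=2, p3=3, p4=9, p5=9, p6=6)

YES — reachable via ⟨β, γ, γ⟩ (3 firings)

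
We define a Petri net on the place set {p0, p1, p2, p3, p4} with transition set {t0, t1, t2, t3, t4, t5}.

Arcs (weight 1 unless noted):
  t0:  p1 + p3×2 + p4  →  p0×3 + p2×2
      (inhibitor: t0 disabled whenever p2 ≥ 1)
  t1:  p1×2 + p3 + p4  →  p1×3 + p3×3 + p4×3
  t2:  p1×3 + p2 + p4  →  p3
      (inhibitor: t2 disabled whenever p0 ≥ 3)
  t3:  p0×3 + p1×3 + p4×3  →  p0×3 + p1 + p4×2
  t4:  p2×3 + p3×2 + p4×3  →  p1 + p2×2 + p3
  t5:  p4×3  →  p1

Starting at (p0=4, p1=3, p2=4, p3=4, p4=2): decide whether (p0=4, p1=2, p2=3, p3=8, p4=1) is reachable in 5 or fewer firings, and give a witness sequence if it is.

NO — not reachable within 5 firings

depth 0: 1 marking
depth 1: 2 markings reached so far
depth 2: 6 markings reached so far
depth 3: 12 markings reached so far
depth 4: 22 markings reached so far
depth 5: 34 markings reached so far
target is not among the 34 markings reachable within 5 steps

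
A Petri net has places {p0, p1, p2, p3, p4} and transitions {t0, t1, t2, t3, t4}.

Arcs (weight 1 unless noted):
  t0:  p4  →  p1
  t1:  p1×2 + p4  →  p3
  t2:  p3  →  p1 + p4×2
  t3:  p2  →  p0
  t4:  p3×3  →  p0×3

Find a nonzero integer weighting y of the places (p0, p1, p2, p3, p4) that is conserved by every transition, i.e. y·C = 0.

y = (p0:3, p1:1, p2:3, p3:3, p4:1)

Incidence matrix C (rows=places, cols=transitions):
       t0   t1   t2   t3   t4
   p0   0    0    0    1    3
   p1   1   -2    1    0    0
   p2   0    0    0   -1    0
   p3   0    1   -1    0   -3
   p4  -1   -1    2    0    0

Candidate y = [3, 1, 3, 3, 1]; check y·C column-wise:
  col t0: 3·0 + 1·1 + 3·0 + 3·0 + 1·-1 = 0
  col t1: 3·0 + 1·-2 + 3·0 + 3·1 + 1·-1 = 0
  col t2: 3·0 + 1·1 + 3·0 + 3·-1 + 1·2 = 0
  col t3: 3·1 + 1·0 + 3·-1 + 3·0 + 1·0 = 0
  col t4: 3·3 + 1·0 + 3·0 + 3·-3 + 1·0 = 0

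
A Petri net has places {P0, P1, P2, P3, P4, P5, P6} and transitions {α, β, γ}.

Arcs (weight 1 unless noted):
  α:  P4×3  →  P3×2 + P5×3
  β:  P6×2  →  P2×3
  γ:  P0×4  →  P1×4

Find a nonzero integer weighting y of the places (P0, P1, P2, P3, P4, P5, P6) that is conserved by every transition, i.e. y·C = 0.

y = (P0:1, P1:1, P2:0, P3:0, P4:0, P5:0, P6:0)

Incidence matrix C (rows=places, cols=transitions):
        α    β    γ
   P0   0    0   -4
   P1   0    0    4
   P2   0    3    0
   P3   2    0    0
   P4  -3    0    0
   P5   3    0    0
   P6   0   -2    0

Candidate y = [1, 1, 0, 0, 0, 0, 0]; check y·C column-wise:
  col α: 1·0 + 1·0 + 0·2 + 0·-3 + 0·3 = 0
  col β: 1·0 + 1·0 + 0·3 + 0·-2 = 0
  col γ: 1·-4 + 1·4 = 0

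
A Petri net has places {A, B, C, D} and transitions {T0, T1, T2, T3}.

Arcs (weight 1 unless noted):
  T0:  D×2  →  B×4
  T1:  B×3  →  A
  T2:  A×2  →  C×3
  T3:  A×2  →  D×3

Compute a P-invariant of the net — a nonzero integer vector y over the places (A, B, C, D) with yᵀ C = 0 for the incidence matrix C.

y = (A:3, B:1, C:2, D:2)

Incidence matrix C (rows=places, cols=transitions):
       T0   T1   T2   T3
    A   0    1   -2   -2
    B   4   -3    0    0
    C   0    0    3    0
    D  -2    0    0    3

Candidate y = [3, 1, 2, 2]; check y·C column-wise:
  col T0: 3·0 + 1·4 + 2·0 + 2·-2 = 0
  col T1: 3·1 + 1·-3 + 2·0 + 2·0 = 0
  col T2: 3·-2 + 1·0 + 2·3 + 2·0 = 0
  col T3: 3·-2 + 1·0 + 2·0 + 2·3 = 0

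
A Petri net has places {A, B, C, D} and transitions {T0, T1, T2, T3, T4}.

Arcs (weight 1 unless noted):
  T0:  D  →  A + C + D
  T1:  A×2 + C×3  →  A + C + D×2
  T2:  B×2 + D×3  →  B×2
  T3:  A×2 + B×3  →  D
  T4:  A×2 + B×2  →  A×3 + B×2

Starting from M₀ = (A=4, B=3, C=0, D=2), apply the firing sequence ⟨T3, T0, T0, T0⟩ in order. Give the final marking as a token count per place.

step 1: fire T3:  (A=4, B=3, C=0, D=2) → (A=2, B=0, C=0, D=3)
step 2: fire T0:  (A=2, B=0, C=0, D=3) → (A=3, B=0, C=1, D=3)
step 3: fire T0:  (A=3, B=0, C=1, D=3) → (A=4, B=0, C=2, D=3)
step 4: fire T0:  (A=4, B=0, C=2, D=3) → (A=5, B=0, C=3, D=3)

(A=5, B=0, C=3, D=3)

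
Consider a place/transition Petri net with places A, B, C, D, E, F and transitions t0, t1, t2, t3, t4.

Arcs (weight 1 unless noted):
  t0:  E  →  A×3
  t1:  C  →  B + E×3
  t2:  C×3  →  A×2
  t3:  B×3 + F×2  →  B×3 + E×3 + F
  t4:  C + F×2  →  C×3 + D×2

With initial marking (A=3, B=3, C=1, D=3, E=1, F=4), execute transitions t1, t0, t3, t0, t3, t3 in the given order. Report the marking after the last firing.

(A=9, B=4, C=0, D=3, E=11, F=1)

step 1: fire t1:  (A=3, B=3, C=1, D=3, E=1, F=4) → (A=3, B=4, C=0, D=3, E=4, F=4)
step 2: fire t0:  (A=3, B=4, C=0, D=3, E=4, F=4) → (A=6, B=4, C=0, D=3, E=3, F=4)
step 3: fire t3:  (A=6, B=4, C=0, D=3, E=3, F=4) → (A=6, B=4, C=0, D=3, E=6, F=3)
step 4: fire t0:  (A=6, B=4, C=0, D=3, E=6, F=3) → (A=9, B=4, C=0, D=3, E=5, F=3)
step 5: fire t3:  (A=9, B=4, C=0, D=3, E=5, F=3) → (A=9, B=4, C=0, D=3, E=8, F=2)
step 6: fire t3:  (A=9, B=4, C=0, D=3, E=8, F=2) → (A=9, B=4, C=0, D=3, E=11, F=1)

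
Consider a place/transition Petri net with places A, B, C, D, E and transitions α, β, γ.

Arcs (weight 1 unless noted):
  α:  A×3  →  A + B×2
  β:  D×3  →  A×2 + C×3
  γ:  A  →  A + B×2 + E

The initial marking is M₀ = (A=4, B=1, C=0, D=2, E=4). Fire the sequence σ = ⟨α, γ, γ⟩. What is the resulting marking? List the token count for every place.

step 1: fire α:  (A=4, B=1, C=0, D=2, E=4) → (A=2, B=3, C=0, D=2, E=4)
step 2: fire γ:  (A=2, B=3, C=0, D=2, E=4) → (A=2, B=5, C=0, D=2, E=5)
step 3: fire γ:  (A=2, B=5, C=0, D=2, E=5) → (A=2, B=7, C=0, D=2, E=6)

(A=2, B=7, C=0, D=2, E=6)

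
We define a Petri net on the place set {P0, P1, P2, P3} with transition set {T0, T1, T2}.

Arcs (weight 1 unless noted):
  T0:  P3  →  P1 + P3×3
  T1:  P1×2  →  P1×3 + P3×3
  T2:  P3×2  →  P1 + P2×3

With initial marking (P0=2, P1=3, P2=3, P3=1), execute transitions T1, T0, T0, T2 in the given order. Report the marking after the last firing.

(P0=2, P1=7, P2=6, P3=6)

step 1: fire T1:  (P0=2, P1=3, P2=3, P3=1) → (P0=2, P1=4, P2=3, P3=4)
step 2: fire T0:  (P0=2, P1=4, P2=3, P3=4) → (P0=2, P1=5, P2=3, P3=6)
step 3: fire T0:  (P0=2, P1=5, P2=3, P3=6) → (P0=2, P1=6, P2=3, P3=8)
step 4: fire T2:  (P0=2, P1=6, P2=3, P3=8) → (P0=2, P1=7, P2=6, P3=6)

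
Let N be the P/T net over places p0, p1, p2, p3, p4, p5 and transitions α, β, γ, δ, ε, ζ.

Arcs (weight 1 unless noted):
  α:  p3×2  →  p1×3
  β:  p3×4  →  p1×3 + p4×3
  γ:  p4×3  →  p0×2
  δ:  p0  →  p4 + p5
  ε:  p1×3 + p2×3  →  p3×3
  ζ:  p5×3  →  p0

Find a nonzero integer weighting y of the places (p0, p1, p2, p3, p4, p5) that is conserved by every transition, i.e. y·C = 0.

Incidence matrix C (rows=places, cols=transitions):
        α    β    γ    δ    ε    ζ
   p0   0    0    2   -1    0    1
   p1   3    3    0    0   -3    0
   p2   0    0    0    0   -3    0
   p3  -2   -4    0    0    3    0
   p4   0    3   -3    1    0    0
   p5   0    0    0    1    0   -3

Candidate y = [3, 2, 1, 3, 2, 1]; check y·C column-wise:
  col α: 3·0 + 2·3 + 1·0 + 3·-2 + 2·0 + 1·0 = 0
  col β: 3·0 + 2·3 + 1·0 + 3·-4 + 2·3 + 1·0 = 0
  col γ: 3·2 + 2·0 + 1·0 + 3·0 + 2·-3 + 1·0 = 0
  col δ: 3·-1 + 2·0 + 1·0 + 3·0 + 2·1 + 1·1 = 0
  col ε: 3·0 + 2·-3 + 1·-3 + 3·3 + 2·0 + 1·0 = 0
  col ζ: 3·1 + 2·0 + 1·0 + 3·0 + 2·0 + 1·-3 = 0

y = (p0:3, p1:2, p2:1, p3:3, p4:2, p5:1)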